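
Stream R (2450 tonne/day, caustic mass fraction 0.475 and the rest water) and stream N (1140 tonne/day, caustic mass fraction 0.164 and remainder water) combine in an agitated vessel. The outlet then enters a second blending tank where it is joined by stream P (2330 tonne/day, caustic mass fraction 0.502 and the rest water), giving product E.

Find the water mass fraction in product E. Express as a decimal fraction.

Overall, product flow = 5920 tonne/day.
water in = 2450×0.525 + 1140×0.836 + 2330×0.498 = 3399.6 tonne/day.
water fraction in E = 0.574.

0.574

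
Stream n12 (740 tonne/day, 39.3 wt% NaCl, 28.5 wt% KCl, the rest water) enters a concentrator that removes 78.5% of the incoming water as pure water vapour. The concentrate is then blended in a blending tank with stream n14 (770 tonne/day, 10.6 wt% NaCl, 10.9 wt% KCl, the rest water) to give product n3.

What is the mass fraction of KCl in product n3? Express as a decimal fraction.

0.2229

Vapour removed = 0.785×0.322×740 = 187.05 tonne/day; concentrate = 552.95 tonne/day.
KCl reaching the mixer = 210.9 (from concentrate) + 770×0.109 = 294.83 tonne/day.
Product flow = 552.95 + 770 = 1323 tonne/day; KCl fraction = 0.2229.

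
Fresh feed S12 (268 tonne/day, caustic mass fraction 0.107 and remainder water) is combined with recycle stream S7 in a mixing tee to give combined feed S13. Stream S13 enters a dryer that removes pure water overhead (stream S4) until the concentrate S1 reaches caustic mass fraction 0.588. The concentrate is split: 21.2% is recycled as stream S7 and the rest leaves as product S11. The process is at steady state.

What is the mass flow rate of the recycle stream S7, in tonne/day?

13.12 tonne/day

Overall caustic balance (none leaves overhead): caustic in fresh feed = caustic in product, i.e. 268×0.107 = (1−0.212)·S1·0.588.
S1 = 28.676/(0.588×0.788) = 61.889 tonne/day.
Recycle S7 = 0.212×61.889 = 13.121 tonne/day.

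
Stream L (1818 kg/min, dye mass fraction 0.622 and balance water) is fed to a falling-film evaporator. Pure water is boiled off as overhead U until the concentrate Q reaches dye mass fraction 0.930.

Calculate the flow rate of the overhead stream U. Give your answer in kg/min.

dye is conserved: 1818×0.622 = 1130.8 kg/min all reports to the concentrate.
Concentrate = 1130.8/(target fraction) = 1215.9 kg/min.
Overhead = 1818 − 1215.9 = 602.09 kg/min.

602.1 kg/min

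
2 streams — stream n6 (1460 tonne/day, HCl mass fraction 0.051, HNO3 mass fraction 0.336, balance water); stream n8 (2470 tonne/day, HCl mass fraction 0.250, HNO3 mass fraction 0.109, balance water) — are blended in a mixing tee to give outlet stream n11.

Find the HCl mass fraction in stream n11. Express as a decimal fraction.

0.176

Total flow out = 1460 + 2470 = 3930 tonne/day.
HCl in = 1460×0.051 + 2470×0.250 = 691.96 tonne/day.
HCl mass fraction in n11 = 691.96/3930 = 0.176.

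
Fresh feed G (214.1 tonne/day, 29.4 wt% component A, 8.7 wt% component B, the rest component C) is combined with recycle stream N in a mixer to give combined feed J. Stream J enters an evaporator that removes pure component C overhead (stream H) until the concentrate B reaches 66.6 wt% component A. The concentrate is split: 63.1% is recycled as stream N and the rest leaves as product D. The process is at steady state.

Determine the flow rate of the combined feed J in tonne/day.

375.7 tonne/day

Overall component A balance (none leaves overhead): component A in fresh feed = component A in product, i.e. 214.1×0.294 = (1−0.631)·B·0.666.
B = 62.945/(0.666×0.369) = 256.13 tonne/day.
Recycle N = 0.631×256.13 = 161.62 tonne/day.
Combined feed J = 214.1 + 161.62 = 375.72 tonne/day.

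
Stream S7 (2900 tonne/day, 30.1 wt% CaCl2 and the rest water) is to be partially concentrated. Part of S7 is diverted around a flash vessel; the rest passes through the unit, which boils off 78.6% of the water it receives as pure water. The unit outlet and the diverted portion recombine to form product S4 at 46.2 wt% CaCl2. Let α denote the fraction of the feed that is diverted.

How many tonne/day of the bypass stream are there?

1061 tonne/day

All 2900×0.301 = 872.9 tonne/day of CaCl2 reaches S4, so S4 = 872.9/0.462 = 1889.4 tonne/day and vapour = 1010.6 tonne/day.
The evaporator receives (1−α)·2900 of feed at 0.699 water and removes 0.786 of that water:
0.786×0.699×(1−α)×2900 = 1010.6
(1−α) = 1010.6/1593.3 = 0.6343;  α = 0.3657.
Bypass flow = 0.3657×2900 = 1060.6 tonne/day.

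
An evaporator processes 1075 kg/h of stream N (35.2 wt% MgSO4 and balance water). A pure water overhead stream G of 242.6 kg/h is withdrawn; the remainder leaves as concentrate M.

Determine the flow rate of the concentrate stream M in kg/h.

832.4 kg/h

Concentrate = 1075 − 242.6 = 832.4 kg/h.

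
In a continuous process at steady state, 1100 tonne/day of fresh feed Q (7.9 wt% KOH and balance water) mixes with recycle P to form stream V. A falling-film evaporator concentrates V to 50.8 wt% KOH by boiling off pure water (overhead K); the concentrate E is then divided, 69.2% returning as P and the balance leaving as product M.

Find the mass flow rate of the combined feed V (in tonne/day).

1484 tonne/day

Overall KOH balance (none leaves overhead): KOH in fresh feed = KOH in product, i.e. 1100×0.079 = (1−0.692)·E·0.508.
E = 86.9/(0.508×0.308) = 555.4 tonne/day.
Recycle P = 0.692×555.4 = 384.34 tonne/day.
Combined feed V = 1100 + 384.34 = 1484.3 tonne/day.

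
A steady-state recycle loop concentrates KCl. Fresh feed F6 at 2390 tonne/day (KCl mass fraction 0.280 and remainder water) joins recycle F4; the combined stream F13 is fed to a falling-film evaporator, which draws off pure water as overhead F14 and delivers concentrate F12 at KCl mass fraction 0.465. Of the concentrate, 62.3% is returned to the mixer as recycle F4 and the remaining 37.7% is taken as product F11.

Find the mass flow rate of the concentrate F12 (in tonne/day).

3817 tonne/day

Overall KCl balance (none leaves overhead): KCl in fresh feed = KCl in product, i.e. 2390×0.280 = (1−0.623)·F12·0.465.
F12 = 669.2/(0.465×0.377) = 3817.3 tonne/day.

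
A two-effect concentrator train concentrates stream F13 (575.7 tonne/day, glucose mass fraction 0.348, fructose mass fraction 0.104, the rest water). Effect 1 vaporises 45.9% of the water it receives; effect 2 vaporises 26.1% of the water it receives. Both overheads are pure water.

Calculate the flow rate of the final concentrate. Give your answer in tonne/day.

water in feed = 575.7×0.548 = 315.48 tonne/day.
After stage 1: water left = (1−0.459)×315.48 = 170.68; stream total = 430.89 tonne/day.
After stage 2: water left = (1−0.261)×170.68 = 126.13; final concentrate = 386.35 tonne/day.

386.3 tonne/day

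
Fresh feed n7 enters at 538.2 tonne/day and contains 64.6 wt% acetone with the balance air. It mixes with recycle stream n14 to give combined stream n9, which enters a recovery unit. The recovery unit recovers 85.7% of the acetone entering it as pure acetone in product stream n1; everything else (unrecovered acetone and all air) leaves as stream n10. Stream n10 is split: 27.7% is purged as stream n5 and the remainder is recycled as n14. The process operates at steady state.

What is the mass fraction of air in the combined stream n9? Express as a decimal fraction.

0.639

air enters only via n7 and leaves only via the purge: 538.2×0.354 = 0.277×(air in n10), and the recovery unit passes all air, so air in n9 = air in n10 = 687.81 tonne/day.
acetone in n9: m_A = 538.2×0.646 + (1−0.277)·(1−0.857)·m_A, so m_A = 347.68/0.8966 = 387.77 tonne/day.
n9 = 387.77 + 687.81 = 1075.6 tonne/day.
air fraction in n9 = 687.81/1075.6 = 0.639.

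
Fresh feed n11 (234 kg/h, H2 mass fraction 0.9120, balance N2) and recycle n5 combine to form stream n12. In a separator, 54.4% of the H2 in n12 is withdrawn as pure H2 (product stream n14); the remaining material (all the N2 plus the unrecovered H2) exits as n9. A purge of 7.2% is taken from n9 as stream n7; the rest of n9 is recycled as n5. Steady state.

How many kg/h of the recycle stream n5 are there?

N2 enters only via n11 and leaves only via the purge: 234×0.088 = 0.072×(N2 in n9), and the separator passes all N2, so N2 in n12 = N2 in n9 = 286 kg/h.
H2 in n12: m_A = 234×0.912 + (1−0.072)·(1−0.544)·m_A, so m_A = 213.41/0.5768 = 369.97 kg/h.
n9 = (1−0.544)×369.97 + 286 = 454.7 kg/h.
Recycle n5 = (1−0.072)×454.7 = 421.97 kg/h.

422 kg/h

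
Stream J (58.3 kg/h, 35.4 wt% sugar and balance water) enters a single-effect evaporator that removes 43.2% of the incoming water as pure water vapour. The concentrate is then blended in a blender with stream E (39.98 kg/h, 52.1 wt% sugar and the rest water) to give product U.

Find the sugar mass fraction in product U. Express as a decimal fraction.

Vapour removed = 0.432×0.646×58.3 = 16.27 kg/h; concentrate = 42.03 kg/h.
sugar reaching the mixer = 20.638 (from concentrate) + 39.98×0.521 = 41.468 kg/h.
Product flow = 42.03 + 39.98 = 82.01 kg/h; sugar fraction = 0.5056.

0.5056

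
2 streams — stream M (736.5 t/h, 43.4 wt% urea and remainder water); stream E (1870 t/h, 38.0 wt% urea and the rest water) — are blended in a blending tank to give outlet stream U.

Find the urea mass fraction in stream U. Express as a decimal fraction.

Total flow out = 736.5 + 1870 = 2606.5 t/h.
urea in = 736.5×0.434 + 1870×0.380 = 1030.2 t/h.
urea mass fraction in U = 1030.2/2606.5 = 0.395.

0.395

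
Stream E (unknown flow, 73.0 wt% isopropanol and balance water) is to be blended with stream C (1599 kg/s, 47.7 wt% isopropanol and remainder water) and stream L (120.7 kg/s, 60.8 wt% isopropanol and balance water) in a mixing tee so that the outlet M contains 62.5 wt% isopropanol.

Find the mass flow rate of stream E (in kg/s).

Let E be the unknown flow. Total out = 1719.7 + E.
isopropanol balance: 836.11 + 0.730·E = 0.625·(1719.7 + E)
(0.730 − 0.625)·E = 0.625×1719.7 − 836.11 = 238.7
E = 238.7 / 0.105 = 2273.4 kg/s

2273 kg/s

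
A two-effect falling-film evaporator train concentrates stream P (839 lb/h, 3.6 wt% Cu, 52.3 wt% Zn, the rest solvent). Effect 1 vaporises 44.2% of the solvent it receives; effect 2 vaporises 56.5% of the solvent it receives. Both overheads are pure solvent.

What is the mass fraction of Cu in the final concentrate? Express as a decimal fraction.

0.054

solvent in feed = 839×0.441 = 370 lb/h.
After stage 1: solvent left = (1−0.442)×370 = 206.46; stream total = 675.46 lb/h.
After stage 2: solvent left = (1−0.565)×206.46 = 89.81; final concentrate = 558.81 lb/h.
Cu fraction = 30.204/558.81 = 0.054.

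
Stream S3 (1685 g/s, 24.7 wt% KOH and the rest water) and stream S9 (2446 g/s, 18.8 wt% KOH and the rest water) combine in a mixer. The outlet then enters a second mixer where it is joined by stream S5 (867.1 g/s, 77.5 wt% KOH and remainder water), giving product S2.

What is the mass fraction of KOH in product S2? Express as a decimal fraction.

0.310

Overall, product flow = 4998.1 g/s.
KOH in = 1685×0.247 + 2446×0.188 + 867.1×0.775 = 1548 g/s.
KOH fraction in S2 = 0.310.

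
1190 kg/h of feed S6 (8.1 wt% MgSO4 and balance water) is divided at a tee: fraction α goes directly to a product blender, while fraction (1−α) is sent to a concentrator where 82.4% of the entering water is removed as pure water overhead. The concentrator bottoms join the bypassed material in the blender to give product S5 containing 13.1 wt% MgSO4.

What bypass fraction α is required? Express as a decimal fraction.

All 1190×0.081 = 96.39 kg/h of MgSO4 reaches S5, so S5 = 96.39/0.131 = 735.8 kg/h and vapour = 454.2 kg/h.
The evaporator receives (1−α)·1190 of feed at 0.919 water and removes 0.824 of that water:
0.824×0.919×(1−α)×1190 = 454.2
(1−α) = 454.2/901.13 = 0.5040;  α = 0.4960.

0.496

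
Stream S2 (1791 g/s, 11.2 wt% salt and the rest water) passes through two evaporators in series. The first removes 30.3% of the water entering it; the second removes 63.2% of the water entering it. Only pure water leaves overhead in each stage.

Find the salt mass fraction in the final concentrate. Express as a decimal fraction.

water in feed = 1791×0.888 = 1590.4 g/s.
After stage 1: water left = (1−0.303)×1590.4 = 1108.5; stream total = 1309.1 g/s.
After stage 2: water left = (1−0.632)×1108.5 = 407.93; final concentrate = 608.53 g/s.
salt fraction = 200.59/608.53 = 0.330.

0.330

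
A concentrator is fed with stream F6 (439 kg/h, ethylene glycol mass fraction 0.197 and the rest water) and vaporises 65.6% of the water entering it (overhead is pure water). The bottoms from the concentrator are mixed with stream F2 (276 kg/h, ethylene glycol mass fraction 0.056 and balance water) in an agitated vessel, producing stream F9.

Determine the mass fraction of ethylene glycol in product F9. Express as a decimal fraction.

0.211

Vapour removed = 0.656×0.803×439 = 231.25 kg/h; concentrate = 207.75 kg/h.
ethylene glycol reaching the mixer = 86.483 (from concentrate) + 276×0.056 = 101.94 kg/h.
Product flow = 207.75 + 276 = 483.75 kg/h; ethylene glycol fraction = 0.211.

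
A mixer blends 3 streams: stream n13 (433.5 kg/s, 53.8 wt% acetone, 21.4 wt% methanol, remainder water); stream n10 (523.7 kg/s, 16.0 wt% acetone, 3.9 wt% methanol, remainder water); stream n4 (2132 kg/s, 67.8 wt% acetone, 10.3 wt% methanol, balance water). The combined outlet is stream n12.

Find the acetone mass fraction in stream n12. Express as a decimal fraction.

0.571

Total flow out = 433.5 + 523.7 + 2132 = 3089.2 kg/s.
acetone in = 433.5×0.538 + 523.7×0.160 + 2132×0.678 = 1762.5 kg/s.
acetone mass fraction in n12 = 1762.5/3089.2 = 0.571.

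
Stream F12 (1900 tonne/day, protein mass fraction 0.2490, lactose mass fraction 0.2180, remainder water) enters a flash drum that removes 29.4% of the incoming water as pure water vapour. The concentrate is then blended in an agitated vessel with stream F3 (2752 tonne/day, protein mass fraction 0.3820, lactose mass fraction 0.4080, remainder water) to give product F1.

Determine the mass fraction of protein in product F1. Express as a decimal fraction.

0.3501

Vapour removed = 0.294×0.533×1900 = 297.73 tonne/day; concentrate = 1602.3 tonne/day.
protein reaching the mixer = 473.1 (from concentrate) + 2752×0.382 = 1524.4 tonne/day.
Product flow = 1602.3 + 2752 = 4354.3 tonne/day; protein fraction = 0.3501.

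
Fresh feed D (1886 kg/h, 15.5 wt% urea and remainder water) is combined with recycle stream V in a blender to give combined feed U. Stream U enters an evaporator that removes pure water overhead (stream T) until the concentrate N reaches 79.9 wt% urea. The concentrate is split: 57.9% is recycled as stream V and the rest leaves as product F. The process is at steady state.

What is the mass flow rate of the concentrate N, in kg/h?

869 kg/h

Overall urea balance (none leaves overhead): urea in fresh feed = urea in product, i.e. 1886×0.155 = (1−0.579)·N·0.799.
N = 292.33/(0.799×0.421) = 869.05 kg/h.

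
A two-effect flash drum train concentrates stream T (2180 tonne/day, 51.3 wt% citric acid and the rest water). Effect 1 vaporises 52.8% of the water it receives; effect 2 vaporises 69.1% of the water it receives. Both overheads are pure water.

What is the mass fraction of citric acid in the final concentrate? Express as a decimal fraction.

water in feed = 2180×0.487 = 1061.7 tonne/day.
After stage 1: water left = (1−0.528)×1061.7 = 501.1; stream total = 1619.4 tonne/day.
After stage 2: water left = (1−0.691)×501.1 = 154.84; final concentrate = 1273.2 tonne/day.
citric acid fraction = 1118.3/1273.2 = 0.8784.

0.8784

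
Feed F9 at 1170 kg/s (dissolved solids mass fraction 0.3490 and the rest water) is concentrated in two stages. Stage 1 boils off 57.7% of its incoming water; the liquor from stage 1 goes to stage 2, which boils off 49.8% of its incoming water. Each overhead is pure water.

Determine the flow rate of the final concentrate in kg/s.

water in feed = 1170×0.651 = 761.67 kg/s.
After stage 1: water left = (1−0.577)×761.67 = 322.19; stream total = 730.52 kg/s.
After stage 2: water left = (1−0.498)×322.19 = 161.74; final concentrate = 570.07 kg/s.

570.1 kg/s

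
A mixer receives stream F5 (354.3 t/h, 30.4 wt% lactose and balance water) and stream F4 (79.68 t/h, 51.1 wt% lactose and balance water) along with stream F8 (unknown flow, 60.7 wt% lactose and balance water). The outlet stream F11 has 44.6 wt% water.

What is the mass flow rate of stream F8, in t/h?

1736 t/h

Let F8 be the unknown flow. Total out = 433.98 + F8.
water balance: 285.56 + 0.393·F8 = 0.446·(433.98 + F8)
(0.393 − 0.446)·F8 = 0.446×433.98 − 285.56 = -92.001
F8 = -92.001 / -0.053 = 1735.9 t/h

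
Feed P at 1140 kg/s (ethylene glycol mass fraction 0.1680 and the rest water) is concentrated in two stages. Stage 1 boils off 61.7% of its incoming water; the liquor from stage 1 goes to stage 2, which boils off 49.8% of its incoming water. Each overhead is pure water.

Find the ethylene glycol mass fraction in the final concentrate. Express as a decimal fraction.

water in feed = 1140×0.832 = 948.48 kg/s.
After stage 1: water left = (1−0.617)×948.48 = 363.27; stream total = 554.79 kg/s.
After stage 2: water left = (1−0.498)×363.27 = 182.36; final concentrate = 373.88 kg/s.
ethylene glycol fraction = 191.52/373.88 = 0.5122.

0.5122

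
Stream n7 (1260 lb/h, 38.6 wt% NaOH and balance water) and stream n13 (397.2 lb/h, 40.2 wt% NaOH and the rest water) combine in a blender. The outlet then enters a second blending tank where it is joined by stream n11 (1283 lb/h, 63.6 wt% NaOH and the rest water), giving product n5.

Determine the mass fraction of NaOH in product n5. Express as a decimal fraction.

0.4973

Overall, product flow = 2940.2 lb/h.
NaOH in = 1260×0.386 + 397.2×0.402 + 1283×0.636 = 1462 lb/h.
NaOH fraction in n5 = 0.4973.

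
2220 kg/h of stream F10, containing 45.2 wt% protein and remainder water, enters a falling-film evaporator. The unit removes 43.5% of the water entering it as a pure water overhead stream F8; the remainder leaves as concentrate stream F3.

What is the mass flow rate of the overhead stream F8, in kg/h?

529.2 kg/h

water entering = 2220×0.548 = 1216.6 kg/h; overhead removed = 0.435×1216.6 = 529.2 kg/h.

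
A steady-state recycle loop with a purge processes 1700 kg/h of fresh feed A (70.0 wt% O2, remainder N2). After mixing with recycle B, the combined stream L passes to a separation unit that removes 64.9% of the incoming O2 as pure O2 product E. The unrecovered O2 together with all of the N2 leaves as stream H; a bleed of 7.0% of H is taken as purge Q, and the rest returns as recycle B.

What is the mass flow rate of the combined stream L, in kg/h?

N2 enters only via A and leaves only via the purge: 1700×0.300 = 0.070×(N2 in H), and the separation unit passes all N2, so N2 in L = N2 in H = 7285.7 kg/h.
O2 in L: m_A = 1700×0.700 + (1−0.070)·(1−0.649)·m_A, so m_A = 1190/0.6736 = 1766.7 kg/h.
L = 1766.7 + 7285.7 = 9052.4 kg/h.

9052 kg/h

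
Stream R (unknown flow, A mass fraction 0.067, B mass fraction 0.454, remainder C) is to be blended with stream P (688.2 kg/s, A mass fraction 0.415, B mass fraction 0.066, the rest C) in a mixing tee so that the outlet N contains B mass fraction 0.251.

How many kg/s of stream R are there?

627.2 kg/s

Let R be the unknown flow. Total out = 688.2 + R.
B balance: 45.421 + 0.454·R = 0.251·(688.2 + R)
(0.454 − 0.251)·R = 0.251×688.2 − 45.421 = 127.32
R = 127.32 / 0.203 = 627.18 kg/s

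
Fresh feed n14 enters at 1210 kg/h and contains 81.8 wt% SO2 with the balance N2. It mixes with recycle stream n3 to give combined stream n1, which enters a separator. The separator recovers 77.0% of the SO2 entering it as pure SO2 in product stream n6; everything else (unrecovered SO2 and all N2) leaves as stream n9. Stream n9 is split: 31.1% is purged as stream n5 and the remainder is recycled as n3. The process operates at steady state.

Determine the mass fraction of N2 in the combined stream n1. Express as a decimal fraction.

N2 enters only via n14 and leaves only via the purge: 1210×0.182 = 0.311×(N2 in n9), and the separator passes all N2, so N2 in n1 = N2 in n9 = 708.1 kg/h.
SO2 in n1: m_A = 1210×0.818 + (1−0.311)·(1−0.770)·m_A, so m_A = 989.78/0.8415 = 1176.2 kg/h.
n1 = 1176.2 + 708.1 = 1884.3 kg/h.
N2 fraction in n1 = 708.1/1884.3 = 0.3758.

0.3758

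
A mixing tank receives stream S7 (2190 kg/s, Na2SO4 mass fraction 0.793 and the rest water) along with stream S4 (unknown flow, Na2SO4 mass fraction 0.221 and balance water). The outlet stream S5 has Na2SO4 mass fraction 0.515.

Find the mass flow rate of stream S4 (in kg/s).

2071 kg/s

Let S4 be the unknown flow. Total out = 2190 + S4.
Na2SO4 balance: 1736.7 + 0.221·S4 = 0.515·(2190 + S4)
(0.221 − 0.515)·S4 = 0.515×2190 − 1736.7 = -608.82
S4 = -608.82 / -0.294 = 2070.8 kg/s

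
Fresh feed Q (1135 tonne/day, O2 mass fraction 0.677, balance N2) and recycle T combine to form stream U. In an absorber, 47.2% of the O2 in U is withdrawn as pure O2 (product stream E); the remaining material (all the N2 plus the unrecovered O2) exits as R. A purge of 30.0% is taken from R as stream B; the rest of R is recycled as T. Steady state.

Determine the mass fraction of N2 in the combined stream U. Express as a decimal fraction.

N2 enters only via Q and leaves only via the purge: 1135×0.323 = 0.300×(N2 in R), and the absorber passes all N2, so N2 in U = N2 in R = 1222 tonne/day.
O2 in U: m_A = 1135×0.677 + (1−0.300)·(1−0.472)·m_A, so m_A = 768.4/0.6304 = 1218.9 tonne/day.
U = 1218.9 + 1222 = 2440.9 tonne/day.
N2 fraction in U = 1222/2440.9 = 0.501.

0.501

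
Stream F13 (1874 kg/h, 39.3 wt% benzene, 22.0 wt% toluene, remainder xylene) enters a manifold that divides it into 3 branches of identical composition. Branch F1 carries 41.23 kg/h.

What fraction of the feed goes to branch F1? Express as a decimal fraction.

0.022

Fraction to F1 = 41.23/1874 = 0.0220.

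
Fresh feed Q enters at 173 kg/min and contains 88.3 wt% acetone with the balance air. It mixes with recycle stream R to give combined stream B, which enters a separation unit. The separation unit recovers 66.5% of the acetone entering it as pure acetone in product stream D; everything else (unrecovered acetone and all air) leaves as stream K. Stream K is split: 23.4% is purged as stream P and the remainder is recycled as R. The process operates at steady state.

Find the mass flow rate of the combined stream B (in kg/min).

air enters only via Q and leaves only via the purge: 173×0.117 = 0.234×(air in K), and the separation unit passes all air, so air in B = air in K = 86.5 kg/min.
acetone in B: m_A = 173×0.883 + (1−0.234)·(1−0.665)·m_A, so m_A = 152.76/0.7434 = 205.49 kg/min.
B = 205.49 + 86.5 = 291.99 kg/min.

292 kg/min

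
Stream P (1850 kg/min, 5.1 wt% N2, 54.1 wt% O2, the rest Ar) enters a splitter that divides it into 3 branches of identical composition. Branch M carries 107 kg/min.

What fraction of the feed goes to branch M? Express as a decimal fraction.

0.058

Fraction to M = 107/1850 = 0.0578.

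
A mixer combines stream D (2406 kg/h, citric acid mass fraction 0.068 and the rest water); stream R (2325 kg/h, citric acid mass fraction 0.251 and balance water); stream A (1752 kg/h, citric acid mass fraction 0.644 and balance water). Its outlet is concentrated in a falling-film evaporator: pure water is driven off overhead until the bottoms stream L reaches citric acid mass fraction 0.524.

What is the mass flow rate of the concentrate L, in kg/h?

3579 kg/h

citric acid entering = 2406×0.068 + 2325×0.251 + 1752×0.644 = 1875.5 kg/h.
All citric acid reports to L, so L = 1875.5/0.524 = 3579.1 kg/h.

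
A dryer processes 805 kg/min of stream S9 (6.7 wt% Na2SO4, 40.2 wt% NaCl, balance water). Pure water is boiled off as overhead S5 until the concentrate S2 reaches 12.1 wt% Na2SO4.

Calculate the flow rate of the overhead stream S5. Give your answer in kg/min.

Na2SO4 is conserved: 805×0.067 = 53.935 kg/min all reports to the concentrate.
Concentrate = 53.935/(target fraction) = 445.74 kg/min.
Overhead = 805 − 445.74 = 359.26 kg/min.

359.3 kg/min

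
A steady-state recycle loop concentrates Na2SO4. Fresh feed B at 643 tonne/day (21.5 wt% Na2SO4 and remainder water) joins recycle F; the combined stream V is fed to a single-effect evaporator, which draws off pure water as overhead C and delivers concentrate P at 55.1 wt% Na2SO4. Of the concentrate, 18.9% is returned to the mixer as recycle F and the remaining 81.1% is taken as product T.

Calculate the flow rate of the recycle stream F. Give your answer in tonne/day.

58.47 tonne/day

Overall Na2SO4 balance (none leaves overhead): Na2SO4 in fresh feed = Na2SO4 in product, i.e. 643×0.215 = (1−0.189)·P·0.551.
P = 138.25/(0.551×0.811) = 309.37 tonne/day.
Recycle F = 0.189×309.37 = 58.471 tonne/day.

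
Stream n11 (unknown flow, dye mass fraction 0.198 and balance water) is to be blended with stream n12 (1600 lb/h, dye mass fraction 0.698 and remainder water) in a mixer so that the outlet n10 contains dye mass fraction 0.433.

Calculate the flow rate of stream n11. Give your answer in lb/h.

1804 lb/h

Let n11 be the unknown flow. Total out = 1600 + n11.
dye balance: 1116.8 + 0.198·n11 = 0.433·(1600 + n11)
(0.198 − 0.433)·n11 = 0.433×1600 − 1116.8 = -424
n11 = -424 / -0.235 = 1804.3 lb/h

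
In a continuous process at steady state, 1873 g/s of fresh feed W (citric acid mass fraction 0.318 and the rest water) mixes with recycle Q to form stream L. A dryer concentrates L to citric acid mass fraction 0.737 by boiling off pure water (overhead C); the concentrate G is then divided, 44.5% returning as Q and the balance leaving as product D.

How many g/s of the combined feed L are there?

Overall citric acid balance (none leaves overhead): citric acid in fresh feed = citric acid in product, i.e. 1873×0.318 = (1−0.445)·G·0.737.
G = 595.61/(0.737×0.555) = 1456.1 g/s.
Recycle Q = 0.445×1456.1 = 647.98 g/s.
Combined feed L = 1873 + 647.98 = 2521 g/s.

2521 g/s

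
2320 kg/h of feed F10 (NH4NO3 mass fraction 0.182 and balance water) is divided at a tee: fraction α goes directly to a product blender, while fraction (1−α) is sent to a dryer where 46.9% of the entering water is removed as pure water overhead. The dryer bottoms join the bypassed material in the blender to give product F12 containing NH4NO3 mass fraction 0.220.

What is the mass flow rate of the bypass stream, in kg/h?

1275 kg/h

All 2320×0.182 = 422.24 kg/h of NH4NO3 reaches F12, so F12 = 422.24/0.220 = 1919.3 kg/h and vapour = 400.73 kg/h.
The evaporator receives (1−α)·2320 of feed at 0.818 water and removes 0.469 of that water:
0.469×0.818×(1−α)×2320 = 400.73
(1−α) = 400.73/890.05 = 0.4502;  α = 0.5498.
Bypass flow = 0.5498×2320 = 1275.5 kg/h.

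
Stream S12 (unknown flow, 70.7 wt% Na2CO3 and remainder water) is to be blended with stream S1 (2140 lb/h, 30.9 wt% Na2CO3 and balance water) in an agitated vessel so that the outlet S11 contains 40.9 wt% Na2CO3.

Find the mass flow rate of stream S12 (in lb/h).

Let S12 be the unknown flow. Total out = 2140 + S12.
Na2CO3 balance: 661.26 + 0.707·S12 = 0.409·(2140 + S12)
(0.707 − 0.409)·S12 = 0.409×2140 − 661.26 = 214
S12 = 214 / 0.298 = 718.12 lb/h

718.1 lb/h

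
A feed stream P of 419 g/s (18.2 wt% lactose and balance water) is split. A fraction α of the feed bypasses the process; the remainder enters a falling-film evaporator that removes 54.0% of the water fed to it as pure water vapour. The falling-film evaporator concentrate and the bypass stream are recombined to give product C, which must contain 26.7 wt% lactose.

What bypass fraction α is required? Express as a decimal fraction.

All 419×0.182 = 76.258 g/s of lactose reaches C, so C = 76.258/0.267 = 285.61 g/s and vapour = 133.39 g/s.
The evaporator receives (1−α)·419 of feed at 0.818 water and removes 0.540 of that water:
0.540×0.818×(1−α)×419 = 133.39
(1−α) = 133.39/185.08 = 0.7207;  α = 0.2793.

0.279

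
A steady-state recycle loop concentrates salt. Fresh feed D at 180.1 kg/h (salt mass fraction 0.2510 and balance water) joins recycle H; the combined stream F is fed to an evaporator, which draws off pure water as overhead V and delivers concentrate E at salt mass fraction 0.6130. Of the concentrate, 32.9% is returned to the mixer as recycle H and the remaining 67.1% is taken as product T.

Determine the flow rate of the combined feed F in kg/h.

216.3 kg/h

Overall salt balance (none leaves overhead): salt in fresh feed = salt in product, i.e. 180.1×0.251 = (1−0.329)·E·0.613.
E = 45.205/(0.613×0.671) = 109.9 kg/h.
Recycle H = 0.329×109.9 = 36.158 kg/h.
Combined feed F = 180.1 + 36.158 = 216.26 kg/h.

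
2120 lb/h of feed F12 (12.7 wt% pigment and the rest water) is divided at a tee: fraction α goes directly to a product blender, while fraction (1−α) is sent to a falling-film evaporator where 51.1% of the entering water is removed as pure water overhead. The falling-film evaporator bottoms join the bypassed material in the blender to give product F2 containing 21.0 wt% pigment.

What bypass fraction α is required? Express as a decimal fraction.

0.114

All 2120×0.127 = 269.24 lb/h of pigment reaches F2, so F2 = 269.24/0.210 = 1282.1 lb/h and vapour = 837.9 lb/h.
The evaporator receives (1−α)·2120 of feed at 0.873 water and removes 0.511 of that water:
0.511×0.873×(1−α)×2120 = 837.9
(1−α) = 837.9/945.74 = 0.8860;  α = 0.1140.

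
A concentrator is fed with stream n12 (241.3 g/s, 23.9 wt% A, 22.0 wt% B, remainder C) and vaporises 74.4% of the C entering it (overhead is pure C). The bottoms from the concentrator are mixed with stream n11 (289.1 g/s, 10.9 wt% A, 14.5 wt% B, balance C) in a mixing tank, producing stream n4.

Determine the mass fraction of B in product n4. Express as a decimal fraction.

0.219

Vapour removed = 0.744×0.541×241.3 = 97.124 g/s; concentrate = 144.18 g/s.
B reaching the mixer = 53.086 (from concentrate) + 289.1×0.145 = 95.006 g/s.
Product flow = 144.18 + 289.1 = 433.28 g/s; B fraction = 0.219.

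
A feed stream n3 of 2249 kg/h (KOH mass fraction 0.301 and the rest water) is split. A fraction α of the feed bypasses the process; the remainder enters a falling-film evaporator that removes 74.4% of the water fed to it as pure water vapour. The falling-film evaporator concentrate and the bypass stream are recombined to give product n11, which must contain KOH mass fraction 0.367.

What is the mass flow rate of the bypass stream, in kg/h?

All 2249×0.301 = 676.95 kg/h of KOH reaches n11, so n11 = 676.95/0.367 = 1844.5 kg/h and vapour = 404.45 kg/h.
The evaporator receives (1−α)·2249 of feed at 0.699 water and removes 0.744 of that water:
0.744×0.699×(1−α)×2249 = 404.45
(1−α) = 404.45/1169.6 = 0.3458;  α = 0.6542.
Bypass flow = 0.6542×2249 = 1471.3 kg/h.

1471 kg/h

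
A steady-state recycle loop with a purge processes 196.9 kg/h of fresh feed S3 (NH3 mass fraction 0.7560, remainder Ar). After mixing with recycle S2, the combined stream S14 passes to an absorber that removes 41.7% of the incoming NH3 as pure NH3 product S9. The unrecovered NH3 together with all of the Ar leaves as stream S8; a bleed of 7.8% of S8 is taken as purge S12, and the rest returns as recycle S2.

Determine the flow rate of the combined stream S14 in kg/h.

Ar enters only via S3 and leaves only via the purge: 196.9×0.244 = 0.078×(Ar in S8), and the absorber passes all Ar, so Ar in S14 = Ar in S8 = 615.94 kg/h.
NH3 in S14: m_A = 196.9×0.756 + (1−0.078)·(1−0.417)·m_A, so m_A = 148.86/0.4625 = 321.87 kg/h.
S14 = 321.87 + 615.94 = 937.81 kg/h.

937.8 kg/h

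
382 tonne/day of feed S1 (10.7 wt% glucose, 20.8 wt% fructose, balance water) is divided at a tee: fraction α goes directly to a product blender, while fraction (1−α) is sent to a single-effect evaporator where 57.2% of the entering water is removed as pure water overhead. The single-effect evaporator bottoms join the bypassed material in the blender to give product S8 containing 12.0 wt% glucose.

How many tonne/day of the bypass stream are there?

All 382×0.107 = 40.874 tonne/day of glucose reaches S8, so S8 = 40.874/0.120 = 340.62 tonne/day and vapour = 41.383 tonne/day.
The evaporator receives (1−α)·382 of feed at 0.685 water and removes 0.572 of that water:
0.572×0.685×(1−α)×382 = 41.383
(1−α) = 41.383/149.68 = 0.2765;  α = 0.7235.
Bypass flow = 0.7235×382 = 276.38 tonne/day.

276.4 tonne/day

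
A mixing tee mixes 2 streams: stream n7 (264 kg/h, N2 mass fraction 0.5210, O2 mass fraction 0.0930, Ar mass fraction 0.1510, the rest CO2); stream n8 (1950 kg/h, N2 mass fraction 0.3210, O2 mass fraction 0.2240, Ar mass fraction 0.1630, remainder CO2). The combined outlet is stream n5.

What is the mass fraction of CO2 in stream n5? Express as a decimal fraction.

0.2852

Total flow out = 264 + 1950 = 2214 kg/h.
CO2 in = 264×0.235 + 1950×0.292 = 631.44 kg/h.
CO2 mass fraction in n5 = 631.44/2214 = 0.2852.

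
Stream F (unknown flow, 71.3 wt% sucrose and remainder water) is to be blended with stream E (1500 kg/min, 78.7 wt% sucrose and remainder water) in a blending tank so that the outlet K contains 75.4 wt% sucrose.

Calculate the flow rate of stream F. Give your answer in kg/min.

Let F be the unknown flow. Total out = 1500 + F.
sucrose balance: 1180.5 + 0.713·F = 0.754·(1500 + F)
(0.713 − 0.754)·F = 0.754×1500 − 1180.5 = -49.5
F = -49.5 / -0.041 = 1207.3 kg/min

1207 kg/min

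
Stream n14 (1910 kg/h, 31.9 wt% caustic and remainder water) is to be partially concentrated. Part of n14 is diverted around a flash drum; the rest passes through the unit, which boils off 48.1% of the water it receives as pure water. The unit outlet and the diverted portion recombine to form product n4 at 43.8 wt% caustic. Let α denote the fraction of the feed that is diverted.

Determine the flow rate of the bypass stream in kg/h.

325.8 kg/h

All 1910×0.319 = 609.29 kg/h of caustic reaches n4, so n4 = 609.29/0.438 = 1391.1 kg/h and vapour = 518.93 kg/h.
The evaporator receives (1−α)·1910 of feed at 0.681 water and removes 0.481 of that water:
0.481×0.681×(1−α)×1910 = 518.93
(1−α) = 518.93/625.64 = 0.8294;  α = 0.1706.
Bypass flow = 0.1706×1910 = 325.79 kg/h.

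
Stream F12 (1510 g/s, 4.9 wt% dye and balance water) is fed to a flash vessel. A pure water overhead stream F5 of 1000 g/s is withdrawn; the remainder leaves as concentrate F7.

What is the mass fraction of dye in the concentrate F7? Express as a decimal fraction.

0.145

dye is not removed: 1510×0.049 = 73.99 g/s of dye enters F7.
Concentrate = 1510 − 1000 = 510 g/s.
Mass fraction = 73.99/510 = 0.145.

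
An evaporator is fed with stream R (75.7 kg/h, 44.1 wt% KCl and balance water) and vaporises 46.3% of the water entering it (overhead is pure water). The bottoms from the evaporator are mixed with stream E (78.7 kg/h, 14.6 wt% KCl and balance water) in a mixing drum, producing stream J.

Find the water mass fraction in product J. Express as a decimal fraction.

0.667

Vapour removed = 0.463×0.559×75.7 = 19.592 kg/h; concentrate = 56.108 kg/h.
water reaching the mixer = 22.724 (from concentrate) + 78.7×0.854 = 89.934 kg/h.
Product flow = 56.108 + 78.7 = 134.81 kg/h; water fraction = 0.667.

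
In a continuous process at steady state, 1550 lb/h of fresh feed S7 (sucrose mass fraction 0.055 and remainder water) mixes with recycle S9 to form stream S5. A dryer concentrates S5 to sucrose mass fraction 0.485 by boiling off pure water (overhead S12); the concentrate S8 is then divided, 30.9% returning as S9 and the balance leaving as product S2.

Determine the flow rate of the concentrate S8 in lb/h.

254.4 lb/h

Overall sucrose balance (none leaves overhead): sucrose in fresh feed = sucrose in product, i.e. 1550×0.055 = (1−0.309)·S8·0.485.
S8 = 85.25/(0.485×0.691) = 254.38 lb/h.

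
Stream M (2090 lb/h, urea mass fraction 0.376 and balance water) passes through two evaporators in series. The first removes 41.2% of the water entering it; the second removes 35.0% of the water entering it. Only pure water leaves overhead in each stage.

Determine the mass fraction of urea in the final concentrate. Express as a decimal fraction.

0.612

water in feed = 2090×0.624 = 1304.2 lb/h.
After stage 1: water left = (1−0.412)×1304.2 = 766.85; stream total = 1552.7 lb/h.
After stage 2: water left = (1−0.350)×766.85 = 498.45; final concentrate = 1284.3 lb/h.
urea fraction = 785.84/1284.3 = 0.612.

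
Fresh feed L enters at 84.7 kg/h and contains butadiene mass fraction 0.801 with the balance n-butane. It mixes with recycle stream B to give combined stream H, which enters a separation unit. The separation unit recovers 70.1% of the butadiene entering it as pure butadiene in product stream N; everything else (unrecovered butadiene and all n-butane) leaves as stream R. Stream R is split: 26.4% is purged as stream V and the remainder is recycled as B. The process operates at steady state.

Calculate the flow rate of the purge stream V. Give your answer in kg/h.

n-butane enters only via L and leaves only via the purge: 84.7×0.199 = 0.264×(n-butane in R), and the separation unit passes all n-butane, so n-butane in H = n-butane in R = 63.846 kg/h.
butadiene in H: m_A = 84.7×0.801 + (1−0.264)·(1−0.701)·m_A, so m_A = 67.845/0.7799 = 86.988 kg/h.
R = (1−0.701)×86.988 + 63.846 = 89.855 kg/h.
Purge V = 0.264×89.855 = 23.722 kg/h.

23.72 kg/h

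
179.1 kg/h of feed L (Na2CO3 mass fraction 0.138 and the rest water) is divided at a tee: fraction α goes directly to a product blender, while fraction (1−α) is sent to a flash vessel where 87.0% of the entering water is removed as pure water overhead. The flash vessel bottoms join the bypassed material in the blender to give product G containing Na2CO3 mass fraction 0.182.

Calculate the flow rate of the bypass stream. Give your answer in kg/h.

121.4 kg/h

All 179.1×0.138 = 24.716 kg/h of Na2CO3 reaches G, so G = 24.716/0.182 = 135.8 kg/h and vapour = 43.299 kg/h.
The evaporator receives (1−α)·179.1 of feed at 0.862 water and removes 0.870 of that water:
0.870×0.862×(1−α)×179.1 = 43.299
(1−α) = 43.299/134.31 = 0.3224;  α = 0.6776.
Bypass flow = 0.6776×179.1 = 121.36 kg/h.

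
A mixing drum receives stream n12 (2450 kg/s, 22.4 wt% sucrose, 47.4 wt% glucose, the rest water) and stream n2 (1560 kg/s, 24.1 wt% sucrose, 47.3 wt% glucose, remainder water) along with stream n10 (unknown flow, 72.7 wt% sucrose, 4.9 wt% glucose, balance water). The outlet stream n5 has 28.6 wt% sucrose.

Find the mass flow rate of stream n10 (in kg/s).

503.6 kg/s

Let n10 be the unknown flow. Total out = 4010 + n10.
sucrose balance: 924.76 + 0.727·n10 = 0.286·(4010 + n10)
(0.727 − 0.286)·n10 = 0.286×4010 − 924.76 = 222.1
n10 = 222.1 / 0.441 = 503.63 kg/s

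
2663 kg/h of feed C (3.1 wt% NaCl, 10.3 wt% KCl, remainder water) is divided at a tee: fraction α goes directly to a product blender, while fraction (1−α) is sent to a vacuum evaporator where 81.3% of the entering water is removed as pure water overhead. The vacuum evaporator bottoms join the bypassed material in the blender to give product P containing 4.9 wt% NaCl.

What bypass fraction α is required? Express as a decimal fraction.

0.478

All 2663×0.031 = 82.553 kg/h of NaCl reaches P, so P = 82.553/0.049 = 1684.8 kg/h and vapour = 978.24 kg/h.
The evaporator receives (1−α)·2663 of feed at 0.866 water and removes 0.813 of that water:
0.813×0.866×(1−α)×2663 = 978.24
(1−α) = 978.24/1874.9 = 0.5218;  α = 0.4782.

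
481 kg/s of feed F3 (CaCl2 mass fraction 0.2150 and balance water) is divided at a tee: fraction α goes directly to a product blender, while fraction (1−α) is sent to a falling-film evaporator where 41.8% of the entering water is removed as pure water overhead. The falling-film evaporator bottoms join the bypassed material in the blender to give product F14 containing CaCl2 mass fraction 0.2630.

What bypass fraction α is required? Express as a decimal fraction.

0.444

All 481×0.215 = 103.41 kg/s of CaCl2 reaches F14, so F14 = 103.41/0.263 = 393.21 kg/s and vapour = 87.787 kg/s.
The evaporator receives (1−α)·481 of feed at 0.785 water and removes 0.418 of that water:
0.418×0.785×(1−α)×481 = 87.787
(1−α) = 87.787/157.83 = 0.5562;  α = 0.4438.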